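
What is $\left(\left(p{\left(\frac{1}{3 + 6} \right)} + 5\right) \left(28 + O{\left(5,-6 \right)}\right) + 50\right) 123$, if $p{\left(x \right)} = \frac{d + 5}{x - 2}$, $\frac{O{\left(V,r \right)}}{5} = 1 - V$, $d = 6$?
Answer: $\frac{90774}{17} \approx 5339.6$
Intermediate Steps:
$O{\left(V,r \right)} = 5 - 5 V$ ($O{\left(V,r \right)} = 5 \left(1 - V\right) = 5 - 5 V$)
$p{\left(x \right)} = \frac{11}{-2 + x}$ ($p{\left(x \right)} = \frac{6 + 5}{x - 2} = \frac{11}{-2 + x}$)
$\left(\left(p{\left(\frac{1}{3 + 6} \right)} + 5\right) \left(28 + O{\left(5,-6 \right)}\right) + 50\right) 123 = \left(\left(\frac{11}{-2 + \frac{1}{3 + 6}} + 5\right) \left(28 + \left(5 - 25\right)\right) + 50\right) 123 = \left(\left(\frac{11}{-2 + \frac{1}{9}} + 5\right) \left(28 + \left(5 - 25\right)\right) + 50\right) 123 = \left(\left(\frac{11}{-2 + \frac{1}{9}} + 5\right) \left(28 - 20\right) + 50\right) 123 = \left(\left(\frac{11}{- \frac{17}{9}} + 5\right) 8 + 50\right) 123 = \left(\left(11 \left(- \frac{9}{17}\right) + 5\right) 8 + 50\right) 123 = \left(\left(- \frac{99}{17} + 5\right) 8 + 50\right) 123 = \left(\left(- \frac{14}{17}\right) 8 + 50\right) 123 = \left(- \frac{112}{17} + 50\right) 123 = \frac{738}{17} \cdot 123 = \frac{90774}{17}$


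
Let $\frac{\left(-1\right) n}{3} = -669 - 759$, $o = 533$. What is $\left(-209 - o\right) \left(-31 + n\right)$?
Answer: $-3155726$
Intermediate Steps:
$n = 4284$ ($n = - 3 \left(-669 - 759\right) = \left(-3\right) \left(-1428\right) = 4284$)
$\left(-209 - o\right) \left(-31 + n\right) = \left(-209 - 533\right) \left(-31 + 4284\right) = \left(-209 - 533\right) 4253 = \left(-742\right) 4253 = -3155726$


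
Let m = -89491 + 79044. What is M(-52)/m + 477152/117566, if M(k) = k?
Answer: 2495460188/614106001 ≈ 4.0636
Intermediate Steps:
m = -10447
M(-52)/m + 477152/117566 = -52/(-10447) + 477152/117566 = -52*(-1/10447) + 477152*(1/117566) = 52/10447 + 238576/58783 = 2495460188/614106001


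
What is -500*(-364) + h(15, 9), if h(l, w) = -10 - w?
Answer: 181981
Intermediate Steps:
-500*(-364) + h(15, 9) = -500*(-364) + (-10 - 1*9) = 182000 + (-10 - 9) = 182000 - 19 = 181981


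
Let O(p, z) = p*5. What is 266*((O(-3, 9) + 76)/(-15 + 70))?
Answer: 16226/55 ≈ 295.02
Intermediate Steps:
O(p, z) = 5*p
266*((O(-3, 9) + 76)/(-15 + 70)) = 266*((5*(-3) + 76)/(-15 + 70)) = 266*((-15 + 76)/55) = 266*(61*(1/55)) = 266*(61/55) = 16226/55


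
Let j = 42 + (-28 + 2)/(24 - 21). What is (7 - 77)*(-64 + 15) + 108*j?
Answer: 7030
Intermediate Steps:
j = 100/3 (j = 42 - 26/3 = 100/3 ≈ 33.333)
(7 - 77)*(-64 + 15) + 108*j = (7 - 77)*(-64 + 15) + 108*(100/3) = -70*(-49) + 3600 = 3430 + 3600 = 7030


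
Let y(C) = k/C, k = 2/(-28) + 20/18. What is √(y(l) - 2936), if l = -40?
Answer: I*√517914985/420 ≈ 54.185*I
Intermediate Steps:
k = 131/126 (k = 2*(-1/28) + 20*(1/18) = -1/14 + 10/9 = 131/126 ≈ 1.0397)
y(C) = 131/(126*C)
√(y(l) - 2936) = √((131/126)/(-40) - 2936) = √((131/126)*(-1/40) - 2936) = √(-131/5040 - 2936) = √(-14797571/5040) = I*√517914985/420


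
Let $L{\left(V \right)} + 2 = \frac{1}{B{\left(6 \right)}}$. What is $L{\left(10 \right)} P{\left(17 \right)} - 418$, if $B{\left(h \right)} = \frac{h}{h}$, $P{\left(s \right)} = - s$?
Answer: $-401$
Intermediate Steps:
$B{\left(h \right)} = 1$
$L{\left(V \right)} = -1$ ($L{\left(V \right)} = -2 + 1^{-1} = -2 + 1 = -1$)
$L{\left(10 \right)} P{\left(17 \right)} - 418 = - \left(-1\right) 17 - 418 = \left(-1\right) \left(-17\right) - 418 = 17 - 418 = -401$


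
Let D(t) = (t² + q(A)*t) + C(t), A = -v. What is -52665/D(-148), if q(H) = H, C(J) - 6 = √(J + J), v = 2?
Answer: -584739495/246553366 + 52665*I*√74/246553366 ≈ -2.3717 + 0.0018375*I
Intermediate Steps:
C(J) = 6 + √2*√J (C(J) = 6 + √(J + J) = 6 + √(2*J) = 6 + √2*√J)
A = -2 (A = -1*2 = -2)
D(t) = 6 + t² - 2*t + √2*√t (D(t) = (t² - 2*t) + (6 + √2*√t) = 6 + t² - 2*t + √2*√t)
-52665/D(-148) = -52665/(6 + (-148)² - 2*(-148) + √2*√(-148)) = -52665/(6 + 21904 + 296 + √2*(2*I*√37)) = -52665/(6 + 21904 + 296 + 2*I*√74) = -52665/(22206 + 2*I*√74)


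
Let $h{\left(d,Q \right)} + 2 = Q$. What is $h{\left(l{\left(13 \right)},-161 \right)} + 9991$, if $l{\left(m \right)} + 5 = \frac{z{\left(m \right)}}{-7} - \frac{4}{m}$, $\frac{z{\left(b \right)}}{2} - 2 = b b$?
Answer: $9828$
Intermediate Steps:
$z{\left(b \right)} = 4 + 2 b^{2}$ ($z{\left(b \right)} = 4 + 2 b b = 4 + 2 b^{2}$)
$l{\left(m \right)} = - \frac{39}{7} - \frac{4}{m} - \frac{2 m^{2}}{7}$ ($l{\left(m \right)} = -5 + \left(\frac{4 + 2 m^{2}}{-7} - \frac{4}{m}\right) = -5 + \left(\left(4 + 2 m^{2}\right) \left(- \frac{1}{7}\right) - \frac{4}{m}\right) = -5 - \left(\frac{4}{7} + \frac{4}{m} + \frac{2 m^{2}}{7}\right) = - \frac{39}{7} - \frac{4}{m} - \frac{2 m^{2}}{7}$)
$h{\left(d,Q \right)} = -2 + Q$
$h{\left(l{\left(13 \right)},-161 \right)} + 9991 = \left(-2 - 161\right) + 9991 = -163 + 9991 = 9828$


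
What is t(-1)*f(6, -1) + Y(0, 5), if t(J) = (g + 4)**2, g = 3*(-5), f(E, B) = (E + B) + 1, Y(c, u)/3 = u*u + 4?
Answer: 813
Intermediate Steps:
Y(c, u) = 12 + 3*u**2 (Y(c, u) = 3*(u*u + 4) = 3*(u**2 + 4) = 3*(4 + u**2) = 12 + 3*u**2)
f(E, B) = 1 + B + E (f(E, B) = (B + E) + 1 = 1 + B + E)
g = -15
t(J) = 121 (t(J) = (-15 + 4)**2 = (-11)**2 = 121)
t(-1)*f(6, -1) + Y(0, 5) = 121*(1 - 1 + 6) + (12 + 3*5**2) = 121*6 + (12 + 3*25) = 726 + (12 + 75) = 726 + 87 = 813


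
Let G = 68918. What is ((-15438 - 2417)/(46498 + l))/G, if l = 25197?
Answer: -3571/988215202 ≈ -3.6136e-6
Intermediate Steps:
((-15438 - 2417)/(46498 + l))/G = ((-15438 - 2417)/(46498 + 25197))/68918 = -17855/71695*(1/68918) = -17855*1/71695*(1/68918) = -3571/14339*1/68918 = -3571/988215202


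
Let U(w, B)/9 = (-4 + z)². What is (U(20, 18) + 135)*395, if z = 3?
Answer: 56880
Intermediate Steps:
U(w, B) = 9 (U(w, B) = 9*(-4 + 3)² = 9*(-1)² = 9*1 = 9)
(U(20, 18) + 135)*395 = (9 + 135)*395 = 144*395 = 56880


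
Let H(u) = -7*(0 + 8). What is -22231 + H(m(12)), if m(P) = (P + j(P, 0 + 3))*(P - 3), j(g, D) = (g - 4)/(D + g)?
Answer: -22287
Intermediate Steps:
j(g, D) = (-4 + g)/(D + g)
m(P) = (-3 + P)*(P + (-4 + P)/(3 + P)) (m(P) = (P + (-4 + P)/((0 + 3) + P))*(P - 3) = (P + (-4 + P)/(3 + P))*(-3 + P) = (-3 + P)*(P + (-4 + P)/(3 + P)))
H(u) = -56 (H(u) = -7*8 = -56)
-22231 + H(m(12)) = -22231 - 56 = -22287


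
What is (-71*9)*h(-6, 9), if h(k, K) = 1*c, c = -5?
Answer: 3195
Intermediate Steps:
h(k, K) = -5 (h(k, K) = 1*(-5) = -5)
(-71*9)*h(-6, 9) = -71*9*(-5) = -639*(-5) = 3195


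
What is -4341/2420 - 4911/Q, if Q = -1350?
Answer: 200809/108900 ≈ 1.8440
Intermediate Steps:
-4341/2420 - 4911/Q = -4341/2420 - 4911/(-1350) = -4341*1/2420 - 4911*(-1/1350) = -4341/2420 + 1637/450 = 200809/108900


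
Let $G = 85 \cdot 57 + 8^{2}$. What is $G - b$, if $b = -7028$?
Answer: $11937$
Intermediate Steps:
$G = 4909$ ($G = 4845 + 64 = 4909$)
$G - b = 4909 - -7028 = 4909 + 7028 = 11937$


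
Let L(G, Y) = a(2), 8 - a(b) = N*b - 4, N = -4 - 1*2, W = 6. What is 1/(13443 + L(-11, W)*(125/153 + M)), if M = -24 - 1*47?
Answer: 51/599689 ≈ 8.5044e-5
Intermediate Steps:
N = -6 (N = -4 - 2 = -6)
a(b) = 12 + 6*b (a(b) = 8 - (-6*b - 4) = 8 - (-4 - 6*b) = 8 + (4 + 6*b) = 12 + 6*b)
M = -71 (M = -24 - 47 = -71)
L(G, Y) = 24 (L(G, Y) = 12 + 6*2 = 12 + 12 = 24)
1/(13443 + L(-11, W)*(125/153 + M)) = 1/(13443 + 24*(125/153 - 71)) = 1/(13443 + 24*(-10738/153)) = 1/(13443 - 85904/51) = 1/(599689/51) = 51/599689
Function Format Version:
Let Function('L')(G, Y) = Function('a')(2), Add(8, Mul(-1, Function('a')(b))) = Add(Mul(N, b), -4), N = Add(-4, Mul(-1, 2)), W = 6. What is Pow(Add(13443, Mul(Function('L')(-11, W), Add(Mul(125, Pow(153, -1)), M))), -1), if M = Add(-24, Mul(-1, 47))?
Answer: Rational(51, 599689) ≈ 8.5044e-5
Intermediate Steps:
N = -6 (N = Add(-4, -2) = -6)
Function('a')(b) = Add(12, Mul(6, b)) (Function('a')(b) = Add(8, Mul(-1, Add(Mul(-6, b), -4))) = Add(8, Mul(-1, Add(-4, Mul(-6, b)))) = Add(8, Add(4, Mul(6, b))) = Add(12, Mul(6, b)))
M = -71 (M = Add(-24, -47) = -71)
Function('L')(G, Y) = 24 (Function('L')(G, Y) = Add(12, Mul(6, 2)) = Add(12, 12) = 24)
Pow(Add(13443, Mul(Function('L')(-11, W), Add(Mul(125, Pow(153, -1)), M))), -1) = Pow(Add(13443, Mul(24, Add(Mul(125, Pow(153, -1)), -71))), -1) = Pow(Add(13443, Mul(24, Add(Mul(125, Rational(1, 153)), -71))), -1) = Pow(Add(13443, Mul(24, Add(Rational(125, 153), -71))), -1) = Pow(Add(13443, Mul(24, Rational(-10738, 153))), -1) = Pow(Add(13443, Rational(-85904, 51)), -1) = Pow(Rational(599689, 51), -1) = Rational(51, 599689)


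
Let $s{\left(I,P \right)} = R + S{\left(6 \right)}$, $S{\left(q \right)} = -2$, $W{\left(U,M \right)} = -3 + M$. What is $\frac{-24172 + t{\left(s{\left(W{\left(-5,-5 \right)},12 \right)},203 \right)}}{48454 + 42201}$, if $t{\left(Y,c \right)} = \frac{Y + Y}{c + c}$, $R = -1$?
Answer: $- \frac{4906919}{18402965} \approx -0.26664$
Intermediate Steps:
$s{\left(I,P \right)} = -3$ ($s{\left(I,P \right)} = -1 - 2 = -3$)
$t{\left(Y,c \right)} = \frac{Y}{c}$ ($t{\left(Y,c \right)} = \frac{2 Y}{2 c} = 2 Y \frac{1}{2 c} = \frac{Y}{c}$)
$\frac{-24172 + t{\left(s{\left(W{\left(-5,-5 \right)},12 \right)},203 \right)}}{48454 + 42201} = \frac{-24172 - \frac{3}{203}}{48454 + 42201} = \frac{-24172 - \frac{3}{203}}{90655} = \left(-24172 - \frac{3}{203}\right) \frac{1}{90655} = \left(- \frac{4906919}{203}\right) \frac{1}{90655} = - \frac{4906919}{18402965}$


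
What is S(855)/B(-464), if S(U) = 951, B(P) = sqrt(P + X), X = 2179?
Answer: 951*sqrt(35)/245 ≈ 22.964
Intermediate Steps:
B(P) = sqrt(2179 + P) (B(P) = sqrt(P + 2179) = sqrt(2179 + P))
S(855)/B(-464) = 951/(sqrt(2179 - 464)) = 951/(sqrt(1715)) = 951/((7*sqrt(35))) = 951*(sqrt(35)/245) = 951*sqrt(35)/245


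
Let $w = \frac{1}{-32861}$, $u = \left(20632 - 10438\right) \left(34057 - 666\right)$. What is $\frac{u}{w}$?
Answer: $-11185485270294$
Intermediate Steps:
$u = 340387854$ ($u = 10194 \cdot 33391 = 340387854$)
$w = - \frac{1}{32861} \approx -3.0431 \cdot 10^{-5}$
$\frac{u}{w} = \frac{340387854}{- \frac{1}{32861}} = 340387854 \left(-32861\right) = -11185485270294$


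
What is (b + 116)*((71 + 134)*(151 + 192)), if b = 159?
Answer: 19336625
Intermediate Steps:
(b + 116)*((71 + 134)*(151 + 192)) = (159 + 116)*((71 + 134)*(151 + 192)) = 275*(205*343) = 275*70315 = 19336625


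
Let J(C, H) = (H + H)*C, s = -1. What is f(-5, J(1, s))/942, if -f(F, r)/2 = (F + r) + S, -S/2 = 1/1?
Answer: 3/157 ≈ 0.019108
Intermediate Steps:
J(C, H) = 2*C*H (J(C, H) = (2*H)*C = 2*C*H)
S = -2 (S = -2/1 = -2*1 = -2)
f(F, r) = 4 - 2*F - 2*r (f(F, r) = -2*((F + r) - 2) = -2*(-2 + F + r) = 4 - 2*F - 2*r)
f(-5, J(1, s))/942 = (4 - 2*(-5) - 4*(-1))/942 = (4 + 10 - 2*(-2))*(1/942) = (4 + 10 + 4)*(1/942) = 18*(1/942) = 3/157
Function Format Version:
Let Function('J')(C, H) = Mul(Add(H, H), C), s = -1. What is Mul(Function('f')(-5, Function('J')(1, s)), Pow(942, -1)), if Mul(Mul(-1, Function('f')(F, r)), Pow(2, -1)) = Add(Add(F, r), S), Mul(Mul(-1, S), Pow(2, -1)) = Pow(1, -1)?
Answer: Rational(3, 157) ≈ 0.019108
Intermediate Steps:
Function('J')(C, H) = Mul(2, C, H) (Function('J')(C, H) = Mul(Mul(2, H), C) = Mul(2, C, H))
S = -2 (S = Mul(-2, Pow(1, -1)) = Mul(-2, 1) = -2)
Function('f')(F, r) = Add(4, Mul(-2, F), Mul(-2, r)) (Function('f')(F, r) = Mul(-2, Add(Add(F, r), -2)) = Mul(-2, Add(-2, F, r)) = Add(4, Mul(-2, F), Mul(-2, r)))
Mul(Function('f')(-5, Function('J')(1, s)), Pow(942, -1)) = Mul(Add(4, Mul(-2, -5), Mul(-2, Mul(2, 1, -1))), Pow(942, -1)) = Mul(Add(4, 10, Mul(-2, -2)), Rational(1, 942)) = Mul(Add(4, 10, 4), Rational(1, 942)) = Mul(18, Rational(1, 942)) = Rational(3, 157)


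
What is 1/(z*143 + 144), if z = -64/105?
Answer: 105/5968 ≈ 0.017594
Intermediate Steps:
z = -64/105 (z = -64*1/105 = -64/105 ≈ -0.60952)
1/(z*143 + 144) = 1/(-64/105*143 + 144) = 1/(-9152/105 + 144) = 1/(5968/105) = 105/5968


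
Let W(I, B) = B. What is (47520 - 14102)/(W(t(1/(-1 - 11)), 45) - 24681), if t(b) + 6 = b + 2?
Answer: -16709/12318 ≈ -1.3565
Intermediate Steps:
t(b) = -4 + b (t(b) = -6 + (b + 2) = -6 + (2 + b) = -4 + b)
(47520 - 14102)/(W(t(1/(-1 - 11)), 45) - 24681) = (47520 - 14102)/(45 - 24681) = 33418/(-24636) = 33418*(-1/24636) = -16709/12318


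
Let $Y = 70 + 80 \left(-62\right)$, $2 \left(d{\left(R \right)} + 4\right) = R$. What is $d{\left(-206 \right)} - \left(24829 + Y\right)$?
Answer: $-20046$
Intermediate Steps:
$d{\left(R \right)} = -4 + \frac{R}{2}$
$Y = -4890$ ($Y = 70 - 4960 = -4890$)
$d{\left(-206 \right)} - \left(24829 + Y\right) = \left(-4 + \frac{1}{2} \left(-206\right)\right) - \left(24829 - 4890\right) = \left(-4 - 103\right) - 19939 = -107 - 19939 = -20046$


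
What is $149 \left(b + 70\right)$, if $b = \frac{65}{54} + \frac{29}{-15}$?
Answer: $\frac{2786747}{270} \approx 10321.0$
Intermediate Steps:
$b = - \frac{197}{270}$ ($b = 65 \cdot \frac{1}{54} + 29 \left(- \frac{1}{15}\right) = \frac{65}{54} - \frac{29}{15} = - \frac{197}{270} \approx -0.72963$)
$149 \left(b + 70\right) = 149 \left(- \frac{197}{270} + 70\right) = 149 \cdot \frac{18703}{270} = \frac{2786747}{270}$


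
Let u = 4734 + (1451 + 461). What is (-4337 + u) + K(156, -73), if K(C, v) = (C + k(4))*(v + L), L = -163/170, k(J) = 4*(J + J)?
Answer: -985597/85 ≈ -11595.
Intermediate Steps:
k(J) = 8*J (k(J) = 4*(2*J) = 8*J)
L = -163/170 (L = -163*1/170 = -163/170 ≈ -0.95882)
u = 6646 (u = 4734 + 1912 = 6646)
K(C, v) = (32 + C)*(-163/170 + v) (K(C, v) = (C + 8*4)*(v - 163/170) = (C + 32)*(-163/170 + v) = (32 + C)*(-163/170 + v))
(-4337 + u) + K(156, -73) = (-4337 + 6646) + (-2608/85 + 32*(-73) - 163/170*156 + 156*(-73)) = 2309 + (-2608/85 - 2336 - 12714/85 - 11388) = 2309 - 1181862/85 = -985597/85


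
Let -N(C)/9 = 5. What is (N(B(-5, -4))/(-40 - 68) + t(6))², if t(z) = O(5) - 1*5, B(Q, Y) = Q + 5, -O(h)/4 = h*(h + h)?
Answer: 6027025/144 ≈ 41854.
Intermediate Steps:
O(h) = -8*h² (O(h) = -4*h*(h + h) = -4*h*2*h = -8*h²)
B(Q, Y) = 5 + Q
N(C) = -45 (N(C) = -9*5 = -45)
t(z) = -205 (t(z) = -8*5² - 1*5 = -8*25 - 5 = -200 - 5 = -205)
(N(B(-5, -4))/(-40 - 68) + t(6))² = (-45/(-40 - 68) - 205)² = (-45/(-108) - 205)² = (-45*(-1/108) - 205)² = (5/12 - 205)² = (-2455/12)² = 6027025/144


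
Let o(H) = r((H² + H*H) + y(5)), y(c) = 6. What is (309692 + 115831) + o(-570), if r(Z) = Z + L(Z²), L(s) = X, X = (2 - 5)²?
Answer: 1075338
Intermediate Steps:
X = 9 (X = (-3)² = 9)
L(s) = 9
r(Z) = 9 + Z (r(Z) = Z + 9 = 9 + Z)
o(H) = 15 + 2*H² (o(H) = 9 + ((H² + H*H) + 6) = 9 + ((H² + H²) + 6) = 9 + (2*H² + 6) = 9 + (6 + 2*H²) = 15 + 2*H²)
(309692 + 115831) + o(-570) = (309692 + 115831) + (15 + 2*(-570)²) = 425523 + (15 + 2*324900) = 425523 + (15 + 649800) = 425523 + 649815 = 1075338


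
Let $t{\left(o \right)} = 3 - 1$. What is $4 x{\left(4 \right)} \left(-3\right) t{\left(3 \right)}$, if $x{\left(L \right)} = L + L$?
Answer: $-192$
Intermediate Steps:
$t{\left(o \right)} = 2$ ($t{\left(o \right)} = 3 - 1 = 2$)
$x{\left(L \right)} = 2 L$
$4 x{\left(4 \right)} \left(-3\right) t{\left(3 \right)} = 4 \cdot 2 \cdot 4 \left(-3\right) 2 = 4 \cdot 8 \left(-3\right) 2 = 32 \left(-3\right) 2 = \left(-96\right) 2 = -192$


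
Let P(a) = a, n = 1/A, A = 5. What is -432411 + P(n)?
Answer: -2162054/5 ≈ -4.3241e+5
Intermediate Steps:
n = ⅕ (n = 1/5 = ⅕ ≈ 0.20000)
-432411 + P(n) = -432411 + ⅕ = -2162054/5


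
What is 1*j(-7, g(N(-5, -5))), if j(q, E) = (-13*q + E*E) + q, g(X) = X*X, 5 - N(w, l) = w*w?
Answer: 160084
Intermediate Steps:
N(w, l) = 5 - w**2 (N(w, l) = 5 - w*w = 5 - w**2)
g(X) = X**2
j(q, E) = E**2 - 12*q (j(q, E) = (-13*q + E**2) + q = (E**2 - 13*q) + q = E**2 - 12*q)
1*j(-7, g(N(-5, -5))) = 1*(((5 - 1*(-5)**2)**2)**2 - 12*(-7)) = 1*(((5 - 1*25)**2)**2 + 84) = 1*(((5 - 25)**2)**2 + 84) = 1*(((-20)**2)**2 + 84) = 1*(400**2 + 84) = 1*(160000 + 84) = 1*160084 = 160084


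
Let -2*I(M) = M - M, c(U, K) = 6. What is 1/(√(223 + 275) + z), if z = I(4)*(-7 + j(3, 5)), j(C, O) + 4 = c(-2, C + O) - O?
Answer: √498/498 ≈ 0.044811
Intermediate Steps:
j(C, O) = 2 - O (j(C, O) = -4 + (6 - O) = 2 - O)
I(M) = 0 (I(M) = -(M - M)/2 = -½*0 = 0)
z = 0 (z = 0*(-7 + (2 - 1*5)) = 0*(-7 + (2 - 5)) = 0*(-7 - 3) = 0*(-10) = 0)
1/(√(223 + 275) + z) = 1/(√(223 + 275) + 0) = 1/(√498 + 0) = 1/(√498) = √498/498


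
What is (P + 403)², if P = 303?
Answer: 498436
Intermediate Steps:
(P + 403)² = (303 + 403)² = 706² = 498436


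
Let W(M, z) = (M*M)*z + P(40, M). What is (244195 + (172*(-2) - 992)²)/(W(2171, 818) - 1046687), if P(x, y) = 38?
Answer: 2029091/3854384489 ≈ 0.00052644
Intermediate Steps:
W(M, z) = 38 + z*M² (W(M, z) = (M*M)*z + 38 = M²*z + 38 = z*M² + 38 = 38 + z*M²)
(244195 + (172*(-2) - 992)²)/(W(2171, 818) - 1046687) = (244195 + (172*(-2) - 992)²)/((38 + 818*2171²) - 1046687) = (244195 + (-344 - 992)²)/((38 + 818*4713241) - 1046687) = (244195 + (-1336)²)/((38 + 3855431138) - 1046687) = (244195 + 1784896)/(3855431176 - 1046687) = 2029091/3854384489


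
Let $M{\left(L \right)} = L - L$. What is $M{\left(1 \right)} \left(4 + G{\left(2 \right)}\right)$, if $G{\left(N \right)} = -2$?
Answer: $0$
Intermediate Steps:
$M{\left(L \right)} = 0$
$M{\left(1 \right)} \left(4 + G{\left(2 \right)}\right) = 0 \left(4 - 2\right) = 0 \cdot 2 = 0$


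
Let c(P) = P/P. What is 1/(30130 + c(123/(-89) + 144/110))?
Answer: 1/30131 ≈ 3.3188e-5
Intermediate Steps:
c(P) = 1
1/(30130 + c(123/(-89) + 144/110)) = 1/(30130 + 1) = 1/30131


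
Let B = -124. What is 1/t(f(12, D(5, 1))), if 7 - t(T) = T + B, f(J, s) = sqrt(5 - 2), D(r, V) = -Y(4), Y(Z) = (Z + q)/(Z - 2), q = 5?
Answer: 131/17158 + sqrt(3)/17158 ≈ 0.0077359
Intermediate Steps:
Y(Z) = (5 + Z)/(-2 + Z) (Y(Z) = (Z + 5)/(Z - 2) = (5 + Z)/(-2 + Z))
D(r, V) = -9/2 (D(r, V) = -(5 + 4)/(-2 + 4) = -9/2)
f(J, s) = sqrt(3)
t(T) = 131 - T (t(T) = 7 - (T - 124) = 7 - (-124 + T) = 7 + (124 - T) = 131 - T)
1/t(f(12, D(5, 1))) = 1/(131 - sqrt(3))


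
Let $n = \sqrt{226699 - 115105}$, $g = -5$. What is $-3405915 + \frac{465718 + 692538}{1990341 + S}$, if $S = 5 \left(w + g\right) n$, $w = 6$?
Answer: $- \frac{4497458339982178023}{1320484835477} - \frac{5791280 \sqrt{111594}}{3961454506431} \approx -3.4059 \cdot 10^{6}$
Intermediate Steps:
$n = \sqrt{111594} \approx 334.06$
$S = 5 \sqrt{111594}$ ($S = 5 \left(6 - 5\right) \sqrt{111594} = 5 \cdot 1 \sqrt{111594} = 5 \sqrt{111594} \approx 1670.3$)
$-3405915 + \frac{465718 + 692538}{1990341 + S} = -3405915 + \frac{465718 + 692538}{1990341 + 5 \sqrt{111594}} = -3405915 + \frac{1158256}{1990341 + 5 \sqrt{111594}}$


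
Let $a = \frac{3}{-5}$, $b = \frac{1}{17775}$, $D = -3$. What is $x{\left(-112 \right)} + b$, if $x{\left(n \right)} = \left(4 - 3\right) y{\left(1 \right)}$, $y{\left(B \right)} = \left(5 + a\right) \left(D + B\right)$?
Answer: $- \frac{156419}{17775} \approx -8.7999$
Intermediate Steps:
$b = \frac{1}{17775} \approx 5.6259 \cdot 10^{-5}$
$a = - \frac{3}{5}$ ($a = 3 \left(- \frac{1}{5}\right) = - \frac{3}{5} \approx -0.6$)
$y{\left(B \right)} = - \frac{66}{5} + \frac{22 B}{5}$ ($y{\left(B \right)} = \left(5 - \frac{3}{5}\right) \left(-3 + B\right) = \frac{22 \left(-3 + B\right)}{5} = - \frac{66}{5} + \frac{22 B}{5}$)
$x{\left(n \right)} = - \frac{44}{5}$ ($x{\left(n \right)} = \left(4 - 3\right) \left(- \frac{66}{5} + \frac{22}{5} \cdot 1\right) = 1 \left(- \frac{66}{5} + \frac{22}{5}\right) = 1 \left(- \frac{44}{5}\right) = - \frac{44}{5}$)
$x{\left(-112 \right)} + b = - \frac{44}{5} + \frac{1}{17775} = - \frac{156419}{17775}$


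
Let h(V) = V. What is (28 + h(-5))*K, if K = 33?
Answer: 759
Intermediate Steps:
(28 + h(-5))*K = (28 - 5)*33 = 23*33 = 759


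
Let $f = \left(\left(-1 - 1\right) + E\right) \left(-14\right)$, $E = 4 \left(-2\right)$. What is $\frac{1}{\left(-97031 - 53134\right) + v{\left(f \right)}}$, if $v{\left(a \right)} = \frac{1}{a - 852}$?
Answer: $- \frac{712}{106917481} \approx -6.6593 \cdot 10^{-6}$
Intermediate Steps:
$E = -8$
$f = 140$ ($f = \left(\left(-1 - 1\right) - 8\right) \left(-14\right) = \left(-2 - 8\right) \left(-14\right) = \left(-10\right) \left(-14\right) = 140$)
$v{\left(a \right)} = \frac{1}{-852 + a}$
$\frac{1}{\left(-97031 - 53134\right) + v{\left(f \right)}} = \frac{1}{\left(-97031 - 53134\right) + \frac{1}{-852 + 140}} = \frac{1}{\left(-97031 - 53134\right) + \frac{1}{-712}} = \frac{1}{-150165 - \frac{1}{712}} = \frac{1}{- \frac{106917481}{712}} = - \frac{712}{106917481}$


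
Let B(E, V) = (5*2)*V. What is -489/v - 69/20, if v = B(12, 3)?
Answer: -79/4 ≈ -19.750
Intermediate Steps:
B(E, V) = 10*V
v = 30 (v = 10*3 = 30)
-489/v - 69/20 = -489/30 - 69/20 = -489*1/30 - 69*1/20 = -163/10 - 69/20 = -79/4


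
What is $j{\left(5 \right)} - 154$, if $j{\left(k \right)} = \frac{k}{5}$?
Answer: $-153$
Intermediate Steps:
$j{\left(k \right)} = \frac{k}{5}$ ($j{\left(k \right)} = k \frac{1}{5} = \frac{k}{5}$)
$j{\left(5 \right)} - 154 = \frac{1}{5} \cdot 5 - 154 = 1 - 154 = -153$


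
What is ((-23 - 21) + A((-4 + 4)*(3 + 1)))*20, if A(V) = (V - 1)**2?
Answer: -860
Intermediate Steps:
A(V) = (-1 + V)**2
((-23 - 21) + A((-4 + 4)*(3 + 1)))*20 = ((-23 - 21) + (-1 + (-4 + 4)*(3 + 1))**2)*20 = (-44 + (-1 + 0*4)**2)*20 = (-44 + (-1 + 0)**2)*20 = (-44 + (-1)**2)*20 = (-44 + 1)*20 = -43*20 = -860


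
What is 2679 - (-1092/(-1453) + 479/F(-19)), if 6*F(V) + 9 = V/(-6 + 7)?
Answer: 56568891/20342 ≈ 2780.9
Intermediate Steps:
F(V) = -3/2 + V/6 (F(V) = -3/2 + (V/(-6 + 7))/6 = -3/2 + (V/1)/6 = -3/2 + (V*1)/6 = -3/2 + V/6)
2679 - (-1092/(-1453) + 479/F(-19)) = 2679 - (-1092/(-1453) + 479/(-3/2 + (1/6)*(-19))) = 2679 - (-1092*(-1/1453) + 479/(-3/2 - 19/6)) = 2679 - (1092/1453 + 479/(-14/3)) = 2679 - (1092/1453 + 479*(-3/14)) = 2679 - (1092/1453 - 1437/14) = 2679 - 1*(-2072673/20342) = 2679 + 2072673/20342 = 56568891/20342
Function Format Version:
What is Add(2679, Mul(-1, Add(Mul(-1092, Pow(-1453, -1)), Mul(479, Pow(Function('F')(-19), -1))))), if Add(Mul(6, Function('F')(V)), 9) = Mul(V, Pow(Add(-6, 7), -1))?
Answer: Rational(56568891, 20342) ≈ 2780.9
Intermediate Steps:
Function('F')(V) = Add(Rational(-3, 2), Mul(Rational(1, 6), V)) (Function('F')(V) = Add(Rational(-3, 2), Mul(Rational(1, 6), Mul(V, Pow(Add(-6, 7), -1)))) = Add(Rational(-3, 2), Mul(Rational(1, 6), Mul(V, Pow(1, -1)))) = Add(Rational(-3, 2), Mul(Rational(1, 6), Mul(V, 1))) = Add(Rational(-3, 2), Mul(Rational(1, 6), V)))
Add(2679, Mul(-1, Add(Mul(-1092, Pow(-1453, -1)), Mul(479, Pow(Function('F')(-19), -1))))) = Add(2679, Mul(-1, Add(Mul(-1092, Pow(-1453, -1)), Mul(479, Pow(Add(Rational(-3, 2), Mul(Rational(1, 6), -19)), -1))))) = Add(2679, Mul(-1, Add(Mul(-1092, Rational(-1, 1453)), Mul(479, Pow(Add(Rational(-3, 2), Rational(-19, 6)), -1))))) = Add(2679, Mul(-1, Add(Rational(1092, 1453), Mul(479, Pow(Rational(-14, 3), -1))))) = Add(2679, Mul(-1, Add(Rational(1092, 1453), Mul(479, Rational(-3, 14))))) = Add(2679, Mul(-1, Add(Rational(1092, 1453), Rational(-1437, 14)))) = Add(2679, Mul(-1, Rational(-2072673, 20342))) = Add(2679, Rational(2072673, 20342)) = Rational(56568891, 20342)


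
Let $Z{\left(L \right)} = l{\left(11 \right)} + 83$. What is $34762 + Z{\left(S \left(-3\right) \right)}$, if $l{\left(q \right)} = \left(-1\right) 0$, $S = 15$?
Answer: $34845$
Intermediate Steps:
$l{\left(q \right)} = 0$
$Z{\left(L \right)} = 83$ ($Z{\left(L \right)} = 0 + 83 = 83$)
$34762 + Z{\left(S \left(-3\right) \right)} = 34762 + 83 = 34845$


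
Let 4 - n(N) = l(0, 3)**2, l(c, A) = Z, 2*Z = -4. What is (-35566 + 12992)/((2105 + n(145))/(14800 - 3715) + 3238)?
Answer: -50046558/7179067 ≈ -6.9712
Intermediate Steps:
Z = -2 (Z = (1/2)*(-4) = -2)
l(c, A) = -2
n(N) = 0 (n(N) = 4 - 1*(-2)**2 = 4 - 1*4 = 4 - 4 = 0)
(-35566 + 12992)/((2105 + n(145))/(14800 - 3715) + 3238) = (-35566 + 12992)/((2105 + 0)/(14800 - 3715) + 3238) = -22574/(2105/11085 + 3238) = -22574/(2105*(1/11085) + 3238) = -22574/(421/2217 + 3238) = -22574/7179067/2217 = -22574*2217/7179067 = -50046558/7179067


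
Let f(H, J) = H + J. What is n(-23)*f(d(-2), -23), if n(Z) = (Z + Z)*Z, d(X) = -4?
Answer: -28566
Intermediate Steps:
n(Z) = 2*Z² (n(Z) = (2*Z)*Z = 2*Z²)
n(-23)*f(d(-2), -23) = (2*(-23)²)*(-4 - 23) = (2*529)*(-27) = 1058*(-27) = -28566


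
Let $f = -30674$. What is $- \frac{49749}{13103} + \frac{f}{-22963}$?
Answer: $- \frac{740464865}{300884189} \approx -2.461$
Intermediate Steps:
$- \frac{49749}{13103} + \frac{f}{-22963} = - \frac{49749}{13103} - \frac{30674}{-22963} = \left(-49749\right) \frac{1}{13103} - - \frac{30674}{22963} = - \frac{49749}{13103} + \frac{30674}{22963} = - \frac{740464865}{300884189}$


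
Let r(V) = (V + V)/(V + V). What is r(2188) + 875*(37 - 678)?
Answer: -560874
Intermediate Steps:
r(V) = 1 (r(V) = (2*V)/((2*V)) = (2*V)*(1/(2*V)) = 1)
r(2188) + 875*(37 - 678) = 1 + 875*(37 - 678) = 1 + 875*(-641) = 1 - 560875 = -560874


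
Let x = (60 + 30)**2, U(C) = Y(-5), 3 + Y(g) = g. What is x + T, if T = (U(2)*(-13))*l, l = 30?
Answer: 11220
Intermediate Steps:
Y(g) = -3 + g
U(C) = -8 (U(C) = -3 - 5 = -8)
x = 8100 (x = 90**2 = 8100)
T = 3120 (T = -8*(-13)*30 = 104*30 = 3120)
x + T = 8100 + 3120 = 11220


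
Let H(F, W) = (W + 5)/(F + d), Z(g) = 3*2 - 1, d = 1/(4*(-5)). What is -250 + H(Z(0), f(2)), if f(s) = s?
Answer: -24610/99 ≈ -248.59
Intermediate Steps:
d = -1/20 (d = 1/(-20) = -1/20 ≈ -0.050000)
Z(g) = 5 (Z(g) = 6 - 1 = 5)
H(F, W) = (5 + W)/(-1/20 + F) (H(F, W) = (W + 5)/(F - 1/20) = (5 + W)/(-1/20 + F))
-250 + H(Z(0), f(2)) = -250 + 20*(5 + 2)/(-1 + 20*5) = -250 + 20*7/(-1 + 100) = -250 + 20*7/99 = -250 + 20*(1/99)*7 = -250 + 140/99 = -24610/99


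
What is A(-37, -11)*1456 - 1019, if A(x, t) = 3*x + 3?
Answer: -158267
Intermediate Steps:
A(x, t) = 3 + 3*x
A(-37, -11)*1456 - 1019 = (3 + 3*(-37))*1456 - 1019 = (3 - 111)*1456 - 1019 = -108*1456 - 1019 = -157248 - 1019 = -158267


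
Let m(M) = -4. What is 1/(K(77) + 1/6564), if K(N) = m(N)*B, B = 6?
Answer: -6564/157535 ≈ -0.041667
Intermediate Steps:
K(N) = -24 (K(N) = -4*6 = -24)
1/(K(77) + 1/6564) = 1/(-24 + 1/6564) = 1/(-157535/6564) = -6564/157535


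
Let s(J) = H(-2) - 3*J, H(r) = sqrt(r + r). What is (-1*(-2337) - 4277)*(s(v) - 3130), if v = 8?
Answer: 6118760 - 3880*I ≈ 6.1188e+6 - 3880.0*I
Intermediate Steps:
H(r) = sqrt(2)*sqrt(r) (H(r) = sqrt(2*r) = sqrt(2)*sqrt(r))
s(J) = -3*J + 2*I (s(J) = sqrt(2)*sqrt(-2) - 3*J = sqrt(2)*(I*sqrt(2)) - 3*J = 2*I - 3*J = -3*J + 2*I)
(-1*(-2337) - 4277)*(s(v) - 3130) = (-1*(-2337) - 4277)*((-3*8 + 2*I) - 3130) = (2337 - 4277)*((-24 + 2*I) - 3130) = -1940*(-3154 + 2*I) = 6118760 - 3880*I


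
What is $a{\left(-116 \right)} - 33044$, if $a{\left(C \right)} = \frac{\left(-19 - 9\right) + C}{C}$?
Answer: $- \frac{958240}{29} \approx -33043.0$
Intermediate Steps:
$a{\left(C \right)} = \frac{-28 + C}{C}$
$a{\left(-116 \right)} - 33044 = \frac{-28 - 116}{-116} - 33044 = \left(- \frac{1}{116}\right) \left(-144\right) - 33044 = \frac{36}{29} - 33044 = - \frac{958240}{29}$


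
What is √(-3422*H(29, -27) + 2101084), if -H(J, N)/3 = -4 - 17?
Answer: √1885498 ≈ 1373.1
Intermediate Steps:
H(J, N) = 63 (H(J, N) = -3*(-4 - 17) = -3*(-21) = 63)
√(-3422*H(29, -27) + 2101084) = √(-3422*63 + 2101084) = √(-215586 + 2101084) = √1885498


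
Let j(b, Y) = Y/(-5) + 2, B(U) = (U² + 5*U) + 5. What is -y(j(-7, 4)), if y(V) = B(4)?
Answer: -41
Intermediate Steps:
B(U) = 5 + U² + 5*U
j(b, Y) = 2 - Y/5 (j(b, Y) = Y*(-⅕) + 2 = -Y/5 + 2 = 2 - Y/5)
y(V) = 41 (y(V) = 5 + 4² + 5*4 = 5 + 16 + 20 = 41)
-y(j(-7, 4)) = -1*41 = -41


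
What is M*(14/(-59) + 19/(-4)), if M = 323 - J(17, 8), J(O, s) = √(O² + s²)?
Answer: -380171/236 + 1177*√353/236 ≈ -1517.2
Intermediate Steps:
M = 323 - √353 (M = 323 - √(17² + 8²) = 323 - √(289 + 64) = 323 - √353 ≈ 304.21)
M*(14/(-59) + 19/(-4)) = (323 - √353)*(14/(-59) + 19/(-4)) = (323 - √353)*(14*(-1/59) + 19*(-¼)) = (323 - √353)*(-14/59 - 19/4) = (323 - √353)*(-1177/236) = -380171/236 + 1177*√353/236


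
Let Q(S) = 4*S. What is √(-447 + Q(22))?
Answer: I*√359 ≈ 18.947*I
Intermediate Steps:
√(-447 + Q(22)) = √(-447 + 4*22) = √(-447 + 88) = √(-359) = I*√359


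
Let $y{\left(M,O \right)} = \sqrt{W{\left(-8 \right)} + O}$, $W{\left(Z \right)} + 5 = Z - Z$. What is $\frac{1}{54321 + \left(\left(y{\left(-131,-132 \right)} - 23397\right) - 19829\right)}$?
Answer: $\frac{11095}{123099162} - \frac{i \sqrt{137}}{123099162} \approx 9.0131 \cdot 10^{-5} - 9.5083 \cdot 10^{-8} i$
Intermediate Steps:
$W{\left(Z \right)} = -5$ ($W{\left(Z \right)} = -5 + \left(Z - Z\right) = -5 + 0 = -5$)
$y{\left(M,O \right)} = \sqrt{-5 + O}$
$\frac{1}{54321 + \left(\left(y{\left(-131,-132 \right)} - 23397\right) - 19829\right)} = \frac{1}{54321 - \left(43226 - \sqrt{-5 - 132}\right)} = \frac{1}{54321 - \left(43226 - i \sqrt{137}\right)} = \frac{1}{11095 + i \sqrt{137}}$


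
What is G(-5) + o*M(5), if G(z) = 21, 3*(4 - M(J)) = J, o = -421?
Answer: -2884/3 ≈ -961.33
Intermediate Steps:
M(J) = 4 - J/3
G(-5) + o*M(5) = 21 - 421*(4 - ⅓*5) = 21 - 421*(4 - 5/3) = 21 - 421*7/3 = 21 - 2947/3 = -2884/3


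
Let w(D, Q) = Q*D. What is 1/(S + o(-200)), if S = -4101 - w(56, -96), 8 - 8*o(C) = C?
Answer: 1/1301 ≈ 0.00076864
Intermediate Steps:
o(C) = 1 - C/8
w(D, Q) = D*Q
S = 1275 (S = -4101 - 56*(-96) = -4101 - 1*(-5376) = -4101 + 5376 = 1275)
1/(S + o(-200)) = 1/(1275 + (1 - ⅛*(-200))) = 1/(1275 + (1 + 25)) = 1/(1275 + 26) = 1/1301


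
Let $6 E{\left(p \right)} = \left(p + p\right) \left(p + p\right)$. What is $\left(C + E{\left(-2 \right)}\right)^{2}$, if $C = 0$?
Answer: $\frac{64}{9} \approx 7.1111$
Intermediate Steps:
$E{\left(p \right)} = \frac{2 p^{2}}{3}$ ($E{\left(p \right)} = \frac{\left(p + p\right) \left(p + p\right)}{6} = \frac{2 p 2 p}{6} = \frac{4 p^{2}}{6} = \frac{2 p^{2}}{3}$)
$\left(C + E{\left(-2 \right)}\right)^{2} = \left(0 + \frac{2 \left(-2\right)^{2}}{3}\right)^{2} = \left(0 + \frac{2}{3} \cdot 4\right)^{2} = \left(0 + \frac{8}{3}\right)^{2} = \left(\frac{8}{3}\right)^{2} = \frac{64}{9}$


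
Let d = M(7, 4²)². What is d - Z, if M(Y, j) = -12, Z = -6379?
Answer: 6523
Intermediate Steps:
d = 144 (d = (-12)² = 144)
d - Z = 144 - 1*(-6379) = 144 + 6379 = 6523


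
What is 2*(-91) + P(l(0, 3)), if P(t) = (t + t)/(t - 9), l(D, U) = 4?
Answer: -918/5 ≈ -183.60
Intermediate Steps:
P(t) = 2*t/(-9 + t) (P(t) = (2*t)/(-9 + t) = 2*t/(-9 + t))
2*(-91) + P(l(0, 3)) = 2*(-91) + 2*4/(-9 + 4) = -182 + 2*4/(-5) = -182 + 2*4*(-⅕) = -182 - 8/5 = -918/5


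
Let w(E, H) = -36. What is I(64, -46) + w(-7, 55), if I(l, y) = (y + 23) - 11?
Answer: -70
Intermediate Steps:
I(l, y) = 12 + y (I(l, y) = (23 + y) - 11 = 12 + y)
I(64, -46) + w(-7, 55) = (12 - 46) - 36 = -34 - 36 = -70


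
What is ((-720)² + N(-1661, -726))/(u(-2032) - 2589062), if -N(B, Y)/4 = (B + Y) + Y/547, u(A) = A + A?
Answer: -144395230/709219961 ≈ -0.20360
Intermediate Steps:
u(A) = 2*A
N(B, Y) = -4*B - 2192*Y/547 (N(B, Y) = -4*((B + Y) + Y/547) = -4*(B + 548*Y/547) = -4*B - 2192*Y/547)
((-720)² + N(-1661, -726))/(u(-2032) - 2589062) = ((-720)² + (-4*(-1661) - 2192/547*(-726)))/(2*(-2032) - 2589062) = (518400 + (6644 + 1591392/547))/(-4064 - 2589062) = (518400 + 5225660/547)/(-2593126) = (288790460/547)*(-1/2593126) = -144395230/709219961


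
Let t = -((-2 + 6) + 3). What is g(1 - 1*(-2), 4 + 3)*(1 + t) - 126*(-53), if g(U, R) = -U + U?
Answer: 6678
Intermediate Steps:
t = -7 (t = -(4 + 3) = -1*7 = -7)
g(U, R) = 0
g(1 - 1*(-2), 4 + 3)*(1 + t) - 126*(-53) = 0*(1 - 7) - 126*(-53) = 0*(-6) + 6678 = 0 + 6678 = 6678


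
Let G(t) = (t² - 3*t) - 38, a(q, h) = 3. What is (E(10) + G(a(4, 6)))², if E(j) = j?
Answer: 784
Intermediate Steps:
G(t) = -38 + t² - 3*t
(E(10) + G(a(4, 6)))² = (10 + (-38 + 3² - 3*3))² = (10 + (-38 + 9 - 9))² = (10 - 38)² = (-28)² = 784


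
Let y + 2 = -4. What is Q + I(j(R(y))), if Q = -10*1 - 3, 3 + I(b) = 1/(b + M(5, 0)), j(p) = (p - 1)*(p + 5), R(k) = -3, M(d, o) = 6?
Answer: -33/2 ≈ -16.500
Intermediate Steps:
y = -6 (y = -2 - 4 = -6)
j(p) = (-1 + p)*(5 + p)
I(b) = -3 + 1/(6 + b) (I(b) = -3 + 1/(b + 6) = -3 + 1/(6 + b))
Q = -13 (Q = -10 - 3 = -13)
Q + I(j(R(y))) = -13 + (-17 - 3*(-5 + (-3)² + 4*(-3)))/(6 + (-5 + (-3)² + 4*(-3))) = -13 + (-17 - 3*(-5 + 9 - 12))/(6 + (-5 + 9 - 12)) = -13 + (-17 - 3*(-8))/(6 - 8) = -13 + (-17 + 24)/(-2) = -13 - ½*7 = -13 - 7/2 = -33/2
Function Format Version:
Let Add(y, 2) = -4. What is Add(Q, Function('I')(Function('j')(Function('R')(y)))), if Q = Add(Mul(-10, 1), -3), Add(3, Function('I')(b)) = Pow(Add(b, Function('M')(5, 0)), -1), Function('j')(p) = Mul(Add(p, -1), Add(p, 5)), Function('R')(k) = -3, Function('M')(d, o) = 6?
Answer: Rational(-33, 2) ≈ -16.500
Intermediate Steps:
y = -6 (y = Add(-2, -4) = -6)
Function('j')(p) = Mul(Add(-1, p), Add(5, p))
Function('I')(b) = Add(-3, Pow(Add(6, b), -1)) (Function('I')(b) = Add(-3, Pow(Add(b, 6), -1)) = Add(-3, Pow(Add(6, b), -1)))
Q = -13 (Q = Add(-10, -3) = -13)
Add(Q, Function('I')(Function('j')(Function('R')(y)))) = Add(-13, Mul(Pow(Add(6, Add(-5, Pow(-3, 2), Mul(4, -3))), -1), Add(-17, Mul(-3, Add(-5, Pow(-3, 2), Mul(4, -3)))))) = Add(-13, Mul(Pow(Add(6, Add(-5, 9, -12)), -1), Add(-17, Mul(-3, Add(-5, 9, -12))))) = Add(-13, Mul(Pow(Add(6, -8), -1), Add(-17, Mul(-3, -8)))) = Add(-13, Mul(Pow(-2, -1), Add(-17, 24))) = Add(-13, Mul(Rational(-1, 2), 7)) = Add(-13, Rational(-7, 2)) = Rational(-33, 2)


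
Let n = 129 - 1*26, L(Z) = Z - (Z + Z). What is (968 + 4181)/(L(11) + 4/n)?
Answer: -530347/1129 ≈ -469.75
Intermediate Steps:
L(Z) = -Z (L(Z) = Z - 2*Z = -Z)
n = 103 (n = 129 - 26 = 103)
(968 + 4181)/(L(11) + 4/n) = (968 + 4181)/(-1*11 + 4/103) = 5149/(-11 + (1/103)*4) = 5149/(-11 + 4/103) = 5149/(-1129/103) = 5149*(-103/1129) = -530347/1129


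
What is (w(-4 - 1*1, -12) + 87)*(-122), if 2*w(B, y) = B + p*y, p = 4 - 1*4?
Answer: -10309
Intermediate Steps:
p = 0 (p = 4 - 4 = 0)
w(B, y) = B/2 (w(B, y) = (B + 0*y)/2 = (B + 0)/2 = B/2)
(w(-4 - 1*1, -12) + 87)*(-122) = ((-4 - 1*1)/2 + 87)*(-122) = ((-4 - 1)/2 + 87)*(-122) = ((½)*(-5) + 87)*(-122) = (-5/2 + 87)*(-122) = (169/2)*(-122) = -10309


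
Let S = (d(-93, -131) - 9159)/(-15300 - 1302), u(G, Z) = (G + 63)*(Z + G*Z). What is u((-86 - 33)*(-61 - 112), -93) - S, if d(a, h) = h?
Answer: -328206802409245/8301 ≈ -3.9538e+10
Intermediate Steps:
u(G, Z) = (63 + G)*(Z + G*Z)
S = 4645/8301 (S = (-131 - 9159)/(-15300 - 1302) = -9290/(-16602) = -9290*(-1/16602) = 4645/8301 ≈ 0.55957)
u((-86 - 33)*(-61 - 112), -93) - S = -93*(63 + ((-86 - 33)*(-61 - 112))² + 64*((-86 - 33)*(-61 - 112))) - 1*4645/8301 = -93*(63 + (-119*(-173))² + 64*(-119*(-173))) - 4645/8301 = -93*(63 + 20587² + 64*20587) - 4645/8301 = -93*(63 + 423824569 + 1317568) - 4645/8301 = -93*425142200 - 4645/8301 = -39538224600 - 4645/8301 = -328206802409245/8301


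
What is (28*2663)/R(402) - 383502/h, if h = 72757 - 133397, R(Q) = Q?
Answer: 1168932191/6094320 ≈ 191.81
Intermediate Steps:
h = -60640
(28*2663)/R(402) - 383502/h = (28*2663)/402 - 383502/(-60640) = 74564*(1/402) - 383502*(-1/60640) = 37282/201 + 191751/30320 = 1168932191/6094320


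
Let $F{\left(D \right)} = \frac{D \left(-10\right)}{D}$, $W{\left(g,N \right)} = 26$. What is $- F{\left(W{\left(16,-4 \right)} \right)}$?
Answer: $10$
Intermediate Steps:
$F{\left(D \right)} = -10$ ($F{\left(D \right)} = \frac{\left(-10\right) D}{D} = -10$)
$- F{\left(W{\left(16,-4 \right)} \right)} = \left(-1\right) \left(-10\right) = 10$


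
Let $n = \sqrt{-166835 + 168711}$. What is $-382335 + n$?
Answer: $-382335 + 2 \sqrt{469} \approx -3.8229 \cdot 10^{5}$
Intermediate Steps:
$n = 2 \sqrt{469}$ ($n = \sqrt{1876} = 2 \sqrt{469} \approx 43.313$)
$-382335 + n = -382335 + 2 \sqrt{469}$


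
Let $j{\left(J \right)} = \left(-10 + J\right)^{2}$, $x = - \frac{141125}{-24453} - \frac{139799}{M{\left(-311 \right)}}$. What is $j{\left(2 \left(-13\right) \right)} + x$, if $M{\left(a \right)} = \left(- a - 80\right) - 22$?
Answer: $\frac{15475730}{24453} \approx 632.88$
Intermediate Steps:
$M{\left(a \right)} = -102 - a$ ($M{\left(a \right)} = \left(-80 - a\right) - 22 = -102 - a$)
$x = - \frac{16215358}{24453}$ ($x = - \frac{141125}{-24453} - \frac{139799}{-102 - -311} = \left(-141125\right) \left(- \frac{1}{24453}\right) - \frac{139799}{-102 + 311} = \frac{141125}{24453} - \frac{139799}{209} = \frac{141125}{24453} - \frac{12709}{19} = - \frac{16215358}{24453} \approx -663.12$)
$j{\left(2 \left(-13\right) \right)} + x = \left(-10 + 2 \left(-13\right)\right)^{2} - \frac{16215358}{24453} = \left(-10 - 26\right)^{2} - \frac{16215358}{24453} = \left(-36\right)^{2} - \frac{16215358}{24453} = 1296 - \frac{16215358}{24453} = \frac{15475730}{24453}$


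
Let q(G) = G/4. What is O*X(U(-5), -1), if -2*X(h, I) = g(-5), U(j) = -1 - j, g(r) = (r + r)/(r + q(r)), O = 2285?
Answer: -1828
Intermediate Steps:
q(G) = G/4 (q(G) = G*(¼) = G/4)
g(r) = 8/5 (g(r) = (r + r)/(r + r/4) = (2*r)/((5*r/4)) = (2*r)*(4/(5*r)) = 8/5)
X(h, I) = -⅘ (X(h, I) = -½*8/5 = -⅘)
O*X(U(-5), -1) = 2285*(-⅘) = -1828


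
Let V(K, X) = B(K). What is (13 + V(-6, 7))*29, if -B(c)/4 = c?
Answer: 1073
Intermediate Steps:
B(c) = -4*c
V(K, X) = -4*K
(13 + V(-6, 7))*29 = (13 - 4*(-6))*29 = (13 + 24)*29 = 37*29 = 1073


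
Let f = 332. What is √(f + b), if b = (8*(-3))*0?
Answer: 2*√83 ≈ 18.221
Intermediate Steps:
b = 0 (b = -24*0 = 0)
√(f + b) = √(332 + 0) = √332 = 2*√83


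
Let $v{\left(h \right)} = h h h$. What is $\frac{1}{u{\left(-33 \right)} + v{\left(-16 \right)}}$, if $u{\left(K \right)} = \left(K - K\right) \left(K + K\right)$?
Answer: $- \frac{1}{4096} \approx -0.00024414$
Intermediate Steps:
$v{\left(h \right)} = h^{3}$ ($v{\left(h \right)} = h^{2} h = h^{3}$)
$u{\left(K \right)} = 0$ ($u{\left(K \right)} = 0 \cdot 2 K = 0$)
$\frac{1}{u{\left(-33 \right)} + v{\left(-16 \right)}} = \frac{1}{0 + \left(-16\right)^{3}} = \frac{1}{0 - 4096} = \frac{1}{-4096} = - \frac{1}{4096}$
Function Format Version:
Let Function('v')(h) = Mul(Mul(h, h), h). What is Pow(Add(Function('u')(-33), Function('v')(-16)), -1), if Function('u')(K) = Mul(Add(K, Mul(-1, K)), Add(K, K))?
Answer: Rational(-1, 4096) ≈ -0.00024414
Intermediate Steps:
Function('v')(h) = Pow(h, 3) (Function('v')(h) = Mul(Pow(h, 2), h) = Pow(h, 3))
Function('u')(K) = 0 (Function('u')(K) = Mul(0, Mul(2, K)) = 0)
Pow(Add(Function('u')(-33), Function('v')(-16)), -1) = Pow(Add(0, Pow(-16, 3)), -1) = Pow(Add(0, -4096), -1) = Pow(-4096, -1) = Rational(-1, 4096)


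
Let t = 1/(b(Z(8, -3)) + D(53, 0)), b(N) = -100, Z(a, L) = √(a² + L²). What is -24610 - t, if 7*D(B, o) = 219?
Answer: -11837403/481 ≈ -24610.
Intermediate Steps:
D(B, o) = 219/7 (D(B, o) = (⅐)*219 = 219/7)
Z(a, L) = √(L² + a²)
t = -7/481 (t = 1/(-100 + 219/7) = 1/(-481/7) = -7/481 ≈ -0.014553)
-24610 - t = -24610 - 1*(-7/481) = -24610 + 7/481 = -11837403/481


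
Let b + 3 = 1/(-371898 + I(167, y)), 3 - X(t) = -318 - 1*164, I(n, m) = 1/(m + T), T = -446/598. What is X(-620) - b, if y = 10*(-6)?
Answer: 3296334450587/6754783673 ≈ 488.00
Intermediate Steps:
y = -60
T = -223/299 (T = -446*1/598 = -223/299 ≈ -0.74582)
I(n, m) = 1/(-223/299 + m) (I(n, m) = 1/(m - 223/299) = 1/(-223/299 + m))
X(t) = 485 (X(t) = 3 - (-318 - 1*164) = 3 - (-318 - 164) = 3 - 1*(-482) = 3 + 482 = 485)
b = -20264369182/6754783673 (b = -3 + 1/(-371898 + 299/(-223 + 299*(-60))) = -3 + 1/(-371898 + 299/(-223 - 17940)) = -3 + 1/(-371898 + 299/(-18163)) = -3 + 1/(-371898 + 299*(-1/18163)) = -3 + 1/(-371898 - 299/18163) = -3 + 1/(-6754783673/18163) = -3 - 18163/6754783673 = -20264369182/6754783673 ≈ -3.0000)
X(-620) - b = 485 - 1*(-20264369182/6754783673) = 485 + 20264369182/6754783673 = 3296334450587/6754783673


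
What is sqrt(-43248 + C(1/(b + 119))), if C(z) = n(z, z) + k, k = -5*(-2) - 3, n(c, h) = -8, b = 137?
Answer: I*sqrt(43249) ≈ 207.96*I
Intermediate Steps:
k = 7 (k = 10 - 3 = 7)
C(z) = -1 (C(z) = -8 + 7 = -1)
sqrt(-43248 + C(1/(b + 119))) = sqrt(-43248 - 1) = sqrt(-43249) = I*sqrt(43249)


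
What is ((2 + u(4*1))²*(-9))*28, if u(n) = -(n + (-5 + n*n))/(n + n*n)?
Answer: -1575/4 ≈ -393.75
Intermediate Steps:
u(n) = -(-5 + n + n²)/(n + n²) (u(n) = -(n + (-5 + n²))/(n + n²) = -(-5 + n + n²)/(n + n²))
((2 + u(4*1))²*(-9))*28 = ((2 + (5 - 4 - (4*1)²)/(((4*1))*(1 + 4*1)))²*(-9))*28 = ((2 + (5 - 1*4 - 1*4²)/(4*(1 + 4)))²*(-9))*28 = ((2 + (¼)*(5 - 4 - 1*16)/5)²*(-9))*28 = ((2 + (¼)*(⅕)*(5 - 4 - 16))²*(-9))*28 = ((2 + (¼)*(⅕)*(-15))²*(-9))*28 = ((2 - ¾)²*(-9))*28 = ((5/4)²*(-9))*28 = ((25/16)*(-9))*28 = -225/16*28 = -1575/4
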